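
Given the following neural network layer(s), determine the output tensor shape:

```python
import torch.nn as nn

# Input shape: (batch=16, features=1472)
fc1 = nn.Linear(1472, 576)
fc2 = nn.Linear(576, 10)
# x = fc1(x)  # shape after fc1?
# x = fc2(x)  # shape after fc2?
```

Input: (16, 1472) -> after fc1: (16, 576) -> Output: (16, 10)

Answer: (16, 10)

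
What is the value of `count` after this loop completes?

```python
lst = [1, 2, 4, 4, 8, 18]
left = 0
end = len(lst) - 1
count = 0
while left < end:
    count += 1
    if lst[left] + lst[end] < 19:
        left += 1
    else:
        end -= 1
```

Steps to find pair summing to 19
`count` takes the values: 0 → 1 → 2 → 3 → 4 → 5

Answer: 5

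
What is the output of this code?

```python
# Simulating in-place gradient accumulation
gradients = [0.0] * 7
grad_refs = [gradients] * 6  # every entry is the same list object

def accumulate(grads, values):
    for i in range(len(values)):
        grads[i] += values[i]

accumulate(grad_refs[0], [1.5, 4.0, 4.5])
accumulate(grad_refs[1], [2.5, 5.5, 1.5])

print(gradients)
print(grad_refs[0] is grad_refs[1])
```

Key concept: gradient accumulation aliasing.
Step by step:
`gradients = [0.0] * 7` → gradients = [0.0, 0.0, 0.0, 0.0, 0.0, 0.0, 0.0]
`grad_refs = [gradients] * 6` → grad_refs = [[0.0, 0.0, 0.0, 0.0, 0.0, 0.0, 0.0], [0.0, 0.0, 0.0, 0.0, 0.0, 0.0, 0.0], [0.0, 0.0, 0.0, 0.0, 0.0, 0.0, 0.0], [0.0, 0.0, 0.0, 0.0, 0.0, 0.0, 0.0], [0.0, 0.0, 0.0, 0.0, 0.0, 0.0, 0.0], [0.0, 0.0, 0.0, 0.0, 0.0, 0.0, 0.0]]
`accumulate(grad_refs[0], [1.5, 4.0, 4.5])` → gradients = [1.5, 4.0, 4.5, 0.0, 0.0, 0.0, 0.0]; grad_refs = [[1.5, 4.0, 4.5, 0.0, 0.0, 0.0, 0.0], [1.5, 4.0, 4.5, 0.0, 0.0, 0.0, 0.0], [1.5, 4.0, 4.5, 0.0, 0.0, 0.0, 0.0], [1.5, 4.0, 4.5, 0.0, 0.0, 0.0, 0.0], [1.5, 4.0, 4.5, 0.0, 0.0, 0.0, 0.0], [1.5, 4.0, 4.5, 0.0, 0.0, 0.0, 0.0]]
`accumulate(grad_refs[1], [2.5, 5.5, 1.5])` → gradients = [4.0, 9.5, 6.0, 0.0, 0.0, 0.0, 0.0]; grad_refs = [[4.0, 9.5, 6.0, 0.0, 0.0, 0.0, 0.0], [4.0, 9.5, 6.0, 0.0, 0.0, 0.0, 0.0], [4.0, 9.5, 6.0, 0.0, 0.0, 0.0, 0.0], [4.0, 9.5, 6.0, 0.0, 0.0, 0.0, 0.0], [4.0, 9.5, 6.0, 0.0, 0.0, 0.0, 0.0], [4.0, 9.5, 6.0, 0.0, 0.0, 0.0, 0.0]]
`print(gradients)` → prints [4.0, 9.5, 6.0, 0.0, 0.0, 0.0, 0.0]
`print(grad_refs[0] is grad_refs[1])` → prints True

Answer:
[4.0, 9.5, 6.0, 0.0, 0.0, 0.0, 0.0]
True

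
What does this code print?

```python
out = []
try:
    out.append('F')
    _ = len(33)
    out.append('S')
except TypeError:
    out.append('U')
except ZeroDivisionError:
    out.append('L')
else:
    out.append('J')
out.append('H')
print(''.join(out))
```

Execution trace: 'F' (try body) → 'U' (except TypeError) → 'H' (after the try/except). Output: FUH

Answer: FUH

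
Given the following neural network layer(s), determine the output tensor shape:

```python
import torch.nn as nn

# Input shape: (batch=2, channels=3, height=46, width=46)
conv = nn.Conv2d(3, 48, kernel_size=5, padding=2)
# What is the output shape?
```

Input: (2, 3, 46, 46) -> Output: (2, 48, 46, 46)

Answer: (2, 48, 46, 46)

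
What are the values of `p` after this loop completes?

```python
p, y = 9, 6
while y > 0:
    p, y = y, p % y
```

GCD of 9 and 6
`p` takes the values: 9 → 6 → 3

Answer: 3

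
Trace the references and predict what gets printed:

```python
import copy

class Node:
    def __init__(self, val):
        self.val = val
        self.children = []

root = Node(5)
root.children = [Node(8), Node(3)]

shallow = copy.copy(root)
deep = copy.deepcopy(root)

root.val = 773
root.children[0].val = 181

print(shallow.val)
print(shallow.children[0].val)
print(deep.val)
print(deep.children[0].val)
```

Key concept: deep copy with custom objects.
Step by step:
`root = Node(5)` → root = Node(val=5, children=[])
`root.children = [Node(8), Node(3)]` → root = Node(val=5, children=[Node(val=8, children=[]), Node(val=3, children=[])])
`shallow = copy.copy(root)` → shallow = Node(val=5, children=[Node(val=8, children=[]), Node(val=3, children=[])])
`deep = copy.deepcopy(root)` → deep = Node(val=5, children=[Node(val=8, children=[]), Node(val=3, children=[])])
`root.val = 773` → root = Node(val=773, children=[Node(val=8, children=[]), Node(val=3, children=[])])
`root.children[0].val = 181` → root = Node(val=773, children=[Node(val=181, children=[]), Node(val=3, children=[])]); shallow = Node(val=5, children=[Node(val=181, children=[]), Node(val=3, children=[])])
`print(shallow.val)` → prints 5
`print(shallow.children[0].val)` → prints 181
`print(deep.val)` → prints 5
`print(deep.children[0].val)` → prints 8

Answer:
5
181
5
8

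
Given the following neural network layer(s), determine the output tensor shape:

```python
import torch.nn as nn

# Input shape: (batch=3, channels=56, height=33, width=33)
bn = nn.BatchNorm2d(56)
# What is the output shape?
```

Input: (3, 56, 33, 33) -> Output: (3, 56, 33, 33)

Answer: (3, 56, 33, 33)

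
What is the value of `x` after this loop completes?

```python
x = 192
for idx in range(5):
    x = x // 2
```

Halve 5 times: 192 // 2^5 = 6
`x` takes the values: 192 → 96 → 48 → 24 → 12 → 6

Answer: 6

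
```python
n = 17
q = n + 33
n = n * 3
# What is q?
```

Trace:
`n = 17` → n = 17
`q = n + 33` → q = 50
`n = n * 3` → n = 51
So q = 50

Answer: 50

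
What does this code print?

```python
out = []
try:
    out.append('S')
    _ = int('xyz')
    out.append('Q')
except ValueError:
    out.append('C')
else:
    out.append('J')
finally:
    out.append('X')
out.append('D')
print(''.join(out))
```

Execution trace: 'S' (try body) → 'C' (except ValueError) → 'X' (finally) → 'D' (after the try/except). Output: SCXD

Answer: SCXD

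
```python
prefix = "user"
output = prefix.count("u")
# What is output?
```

Trace:
`prefix = "user"` → prefix = 'user'
`output = prefix.count("u")` → output = 1
So output = 1

Answer: 1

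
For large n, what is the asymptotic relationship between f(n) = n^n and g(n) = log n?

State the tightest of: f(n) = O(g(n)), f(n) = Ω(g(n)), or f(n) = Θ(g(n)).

n^n vs log n: f(n) = Ω(g(n)) but not O(g(n)) — n^n grows strictly faster than log n.

Answer: f(n) = Ω(g(n)) but not O(g(n)) — n^n grows strictly faster than log n.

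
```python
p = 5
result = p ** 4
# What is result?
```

Trace:
`p = 5` → p = 5
`result = p ** 4` → result = 625
So result = 625

Answer: 625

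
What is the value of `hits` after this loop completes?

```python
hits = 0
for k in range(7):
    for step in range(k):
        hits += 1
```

Triangle number: 0+1+2+...+6
`hits` takes the values: 0 → 1 → 2 → 3 → 4 → 5 → 6 → 7 → 8 → 9 → 10 → 11 → 12 → 13 → 14 → 15 → 16 → 17 → 18 → 19 → 20 → 21

Answer: 21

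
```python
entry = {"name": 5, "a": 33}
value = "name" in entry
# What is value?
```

Trace:
`entry = {"name": 5, "a": 33}` → entry = {'name': 5, 'a': 33}
`value = "name" in entry` → value = True
So value = True

Answer: True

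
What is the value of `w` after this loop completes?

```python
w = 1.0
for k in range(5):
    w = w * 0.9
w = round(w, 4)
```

Exponential decay: 1.0 * 0.9^5
`w` takes the values: 1.0 → 0.9 → 0.81 → 0.729 → 0.6561 → 0.59049 → 0.5905

Answer: 0.5905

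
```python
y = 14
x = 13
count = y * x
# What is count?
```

Trace:
`y = 14` → y = 14
`x = 13` → x = 13
`count = y * x` → count = 182
So count = 182

Answer: 182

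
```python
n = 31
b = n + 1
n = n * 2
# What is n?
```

Trace:
`n = 31` → n = 31
`b = n + 1` → b = 32
`n = n * 2` → n = 62
So n = 62

Answer: 62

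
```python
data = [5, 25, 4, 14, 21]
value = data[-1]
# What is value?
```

Trace:
`data = [5, 25, 4, 14, 21]` → data = [5, 25, 4, 14, 21]
`value = data[-1]` → value = 21
So value = 21

Answer: 21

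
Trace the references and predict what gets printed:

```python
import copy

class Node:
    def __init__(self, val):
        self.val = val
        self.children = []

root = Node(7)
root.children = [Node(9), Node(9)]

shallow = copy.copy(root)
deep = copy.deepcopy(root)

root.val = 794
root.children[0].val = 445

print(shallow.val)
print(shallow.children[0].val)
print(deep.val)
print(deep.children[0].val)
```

Key concept: deep copy with custom objects.
Step by step:
`root = Node(7)` → root = Node(val=7, children=[])
`root.children = [Node(9), Node(9)]` → root = Node(val=7, children=[Node(val=9, children=[]), Node(val=9, children=[])])
`shallow = copy.copy(root)` → shallow = Node(val=7, children=[Node(val=9, children=[]), Node(val=9, children=[])])
`deep = copy.deepcopy(root)` → deep = Node(val=7, children=[Node(val=9, children=[]), Node(val=9, children=[])])
`root.val = 794` → root = Node(val=794, children=[Node(val=9, children=[]), Node(val=9, children=[])])
`root.children[0].val = 445` → root = Node(val=794, children=[Node(val=445, children=[]), Node(val=9, children=[])]); shallow = Node(val=7, children=[Node(val=445, children=[]), Node(val=9, children=[])])
`print(shallow.val)` → prints 7
`print(shallow.children[0].val)` → prints 445
`print(deep.val)` → prints 7
`print(deep.children[0].val)` → prints 9

Answer:
7
445
7
9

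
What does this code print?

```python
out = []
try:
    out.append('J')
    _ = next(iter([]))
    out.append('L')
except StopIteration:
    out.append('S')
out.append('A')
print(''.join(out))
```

Execution trace: 'J' (try body) → 'S' (except StopIteration) → 'A' (after the try/except). Output: JSA

Answer: JSA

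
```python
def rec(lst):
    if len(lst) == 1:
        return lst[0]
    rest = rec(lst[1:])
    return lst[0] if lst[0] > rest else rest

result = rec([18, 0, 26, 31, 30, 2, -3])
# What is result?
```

Recursive max over [18, 0, 26, 31, 30, 2, -3] = 31

Answer: 31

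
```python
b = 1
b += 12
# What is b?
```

Trace:
`b = 1` → b = 1
`b += 12` → b = 13
So b = 13

Answer: 13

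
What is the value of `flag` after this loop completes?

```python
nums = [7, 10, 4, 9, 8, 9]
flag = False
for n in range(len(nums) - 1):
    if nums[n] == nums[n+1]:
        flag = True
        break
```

Check consecutive duplicates in [7, 10, 4, 9, 8, 9]
`flag` takes the values: False

Answer: False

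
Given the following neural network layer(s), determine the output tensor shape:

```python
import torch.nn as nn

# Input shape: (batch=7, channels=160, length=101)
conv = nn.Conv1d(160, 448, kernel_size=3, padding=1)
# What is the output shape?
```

Input: (7, 160, 101) -> Output: (7, 448, 101)

Answer: (7, 448, 101)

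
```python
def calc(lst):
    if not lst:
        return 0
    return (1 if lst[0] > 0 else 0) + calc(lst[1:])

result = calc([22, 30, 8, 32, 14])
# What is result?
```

Count of positive elements in [22, 30, 8, 32, 14] = 5

Answer: 5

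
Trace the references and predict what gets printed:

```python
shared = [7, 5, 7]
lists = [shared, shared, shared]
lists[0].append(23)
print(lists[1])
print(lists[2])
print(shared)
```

Key concept: list of same reference.
Step by step:
`shared = [7, 5, 7]` → shared = [7, 5, 7]
`lists = [shared, shared, shared]` → lists = [[7, 5, 7], [7, 5, 7], [7, 5, 7]]
`lists[0].append(23)` → shared = [7, 5, 7, 23]; lists = [[7, 5, 7, 23], [7, 5, 7, 23], [7, 5, 7, 23]]
`print(lists[1])` → prints [7, 5, 7, 23]
`print(lists[2])` → prints [7, 5, 7, 23]
`print(shared)` → prints [7, 5, 7, 23]

Answer:
[7, 5, 7, 23]
[7, 5, 7, 23]
[7, 5, 7, 23]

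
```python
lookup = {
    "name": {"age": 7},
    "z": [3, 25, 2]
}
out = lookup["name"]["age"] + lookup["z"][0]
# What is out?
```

Trace:
`lookup = { ...` → lookup = {'name': {'age': 7}, 'z': [3, 25, 2]}
`out = lookup["name"]["age"] + lookup["z"][0]` → out = 10
So out = 10

Answer: 10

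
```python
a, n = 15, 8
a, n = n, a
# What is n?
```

Trace:
`a, n = 15, 8` → a = 15; n = 8
`a, n = n, a` → a = 8; n = 15
So n = 15

Answer: 15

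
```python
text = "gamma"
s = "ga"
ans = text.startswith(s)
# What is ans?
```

Trace:
`text = "gamma"` → text = 'gamma'
`s = "ga"` → s = 'ga'
`ans = text.startswith(s)` → ans = True
So ans = True

Answer: True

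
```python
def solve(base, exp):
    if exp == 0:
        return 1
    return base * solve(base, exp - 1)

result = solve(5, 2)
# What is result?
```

solve(5, 2) = 5 * 5 = 25

Answer: 25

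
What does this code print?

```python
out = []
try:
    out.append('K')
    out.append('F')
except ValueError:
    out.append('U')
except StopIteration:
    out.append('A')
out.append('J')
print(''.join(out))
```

Execution trace: 'K' (try body) → 'F' (try body, no exception) → 'J' (after the try/except). Output: KFJ

Answer: KFJ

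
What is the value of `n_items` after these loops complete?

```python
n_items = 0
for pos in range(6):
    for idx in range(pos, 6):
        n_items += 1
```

Upper triangle: 6 + 5 + ... + 1
`n_items` takes the values: 0 → 1 → 2 → 3 → 4 → 5 → 6 → 7 → 8 → 9 → 10 → 11 → 12 → 13 → 14 → 15 → 16 → 17 → 18 → 19 → 20 → 21

Answer: 21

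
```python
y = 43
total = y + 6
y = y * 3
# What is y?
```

Trace:
`y = 43` → y = 43
`total = y + 6` → total = 49
`y = y * 3` → y = 129
So y = 129

Answer: 129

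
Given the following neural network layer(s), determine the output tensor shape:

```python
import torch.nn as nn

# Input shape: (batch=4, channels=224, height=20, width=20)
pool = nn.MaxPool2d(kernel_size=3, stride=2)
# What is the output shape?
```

Input: (4, 224, 20, 20) -> Output: (4, 224, 9, 9)

Answer: (4, 224, 9, 9)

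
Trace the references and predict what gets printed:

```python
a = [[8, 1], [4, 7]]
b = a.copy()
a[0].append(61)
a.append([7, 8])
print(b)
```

Key concept: shallow copy with nested lists.
Step by step:
`a = [[8, 1], [4, 7]]` → a = [[8, 1], [4, 7]]
`b = a.copy()` → b = [[8, 1], [4, 7]]
`a[0].append(61)` → a = [[8, 1, 61], [4, 7]]; b = [[8, 1, 61], [4, 7]]
`a.append([7, 8])` → a = [[8, 1, 61], [4, 7], [7, 8]]
`print(b)` → prints [[8, 1, 61], [4, 7]]

Answer: [[8, 1, 61], [4, 7]]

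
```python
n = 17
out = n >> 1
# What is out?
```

Trace:
`n = 17` → n = 17
`out = n >> 1` → out = 8
So out = 8

Answer: 8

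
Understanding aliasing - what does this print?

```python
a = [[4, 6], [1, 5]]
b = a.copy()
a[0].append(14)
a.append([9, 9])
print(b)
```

Key concept: shallow copy with nested lists.
Step by step:
`a = [[4, 6], [1, 5]]` → a = [[4, 6], [1, 5]]
`b = a.copy()` → b = [[4, 6], [1, 5]]
`a[0].append(14)` → a = [[4, 6, 14], [1, 5]]; b = [[4, 6, 14], [1, 5]]
`a.append([9, 9])` → a = [[4, 6, 14], [1, 5], [9, 9]]
`print(b)` → prints [[4, 6, 14], [1, 5]]

Answer: [[4, 6, 14], [1, 5]]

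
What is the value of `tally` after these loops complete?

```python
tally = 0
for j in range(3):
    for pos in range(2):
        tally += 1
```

3 * 2 = 6
`tally` takes the values: 0 → 1 → 2 → 3 → 4 → 5 → 6

Answer: 6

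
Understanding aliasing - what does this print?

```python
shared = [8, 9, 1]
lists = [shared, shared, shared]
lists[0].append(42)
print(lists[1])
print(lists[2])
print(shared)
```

Key concept: list of same reference.
Step by step:
`shared = [8, 9, 1]` → shared = [8, 9, 1]
`lists = [shared, shared, shared]` → lists = [[8, 9, 1], [8, 9, 1], [8, 9, 1]]
`lists[0].append(42)` → shared = [8, 9, 1, 42]; lists = [[8, 9, 1, 42], [8, 9, 1, 42], [8, 9, 1, 42]]
`print(lists[1])` → prints [8, 9, 1, 42]
`print(lists[2])` → prints [8, 9, 1, 42]
`print(shared)` → prints [8, 9, 1, 42]

Answer:
[8, 9, 1, 42]
[8, 9, 1, 42]
[8, 9, 1, 42]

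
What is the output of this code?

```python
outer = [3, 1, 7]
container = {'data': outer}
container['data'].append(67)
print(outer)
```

Key concept: dict holds reference to list.
Step by step:
`outer = [3, 1, 7]` → outer = [3, 1, 7]
`container = {'data': outer}` → container = {'data': [3, 1, 7]}
`container['data'].append(67)` → outer = [3, 1, 7, 67]; container = {'data': [3, 1, 7, 67]}
`print(outer)` → prints [3, 1, 7, 67]

Answer: [3, 1, 7, 67]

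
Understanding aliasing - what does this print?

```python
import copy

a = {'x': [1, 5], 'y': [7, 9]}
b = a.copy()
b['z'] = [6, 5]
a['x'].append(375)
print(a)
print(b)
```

Key concept: shallow copy of dict with mutable values.
Step by step:
`a = {'x': [1, 5], 'y': [7, 9]}` → a = {'x': [1, 5], 'y': [7, 9]}
`b = a.copy()` → b = {'x': [1, 5], 'y': [7, 9]}
`b['z'] = [6, 5]` → b = {'x': [1, 5], 'y': [7, 9], 'z': [6, 5]}
`a['x'].append(375)` → a = {'x': [1, 5, 375], 'y': [7, 9]}; b = {'x': [1, 5, 375], 'y': [7, 9], 'z': [6, 5]}
`print(a)` → prints {'x': [1, 5, 375], 'y': [7, 9]}
`print(b)` → prints {'x': [1, 5, 375], 'y': [7, 9], 'z': [6, 5]}

Answer:
{'x': [1, 5, 375], 'y': [7, 9]}
{'x': [1, 5, 375], 'y': [7, 9], 'z': [6, 5]}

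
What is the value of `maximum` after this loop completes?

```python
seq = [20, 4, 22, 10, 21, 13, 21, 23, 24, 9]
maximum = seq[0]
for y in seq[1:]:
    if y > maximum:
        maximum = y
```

Maximum of [20, 4, 22, 10, 21, 13, 21, 23, 24, 9]
`maximum` takes the values: 20 → 22 → 23 → 24

Answer: 24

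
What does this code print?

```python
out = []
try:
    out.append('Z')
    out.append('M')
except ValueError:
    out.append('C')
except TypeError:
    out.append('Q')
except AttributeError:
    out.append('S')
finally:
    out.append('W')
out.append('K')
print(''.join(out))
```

Execution trace: 'Z' (try body) → 'M' (try body, no exception) → 'W' (finally) → 'K' (after the try/except). Output: ZMWK

Answer: ZMWK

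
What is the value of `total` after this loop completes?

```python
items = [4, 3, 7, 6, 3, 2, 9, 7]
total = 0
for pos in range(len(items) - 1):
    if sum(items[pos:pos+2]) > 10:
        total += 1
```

Count windows with sum > 10
`total` takes the values: 0 → 1 → 2 → 3

Answer: 3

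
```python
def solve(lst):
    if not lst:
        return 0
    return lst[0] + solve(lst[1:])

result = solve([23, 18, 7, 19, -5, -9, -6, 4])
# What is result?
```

23 + 18 + 7 + 19 + (-5) + (-9) + (-6) + 4 + 0 = 51

Answer: 51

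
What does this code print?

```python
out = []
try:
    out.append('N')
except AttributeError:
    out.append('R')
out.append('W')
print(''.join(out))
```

Execution trace: 'N' (try body, no exception) → 'W' (after the try/except). Output: NW

Answer: NW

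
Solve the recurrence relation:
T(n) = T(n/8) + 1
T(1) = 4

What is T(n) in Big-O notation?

Each step divides n by 8 and adds 1. After log_8(n) steps we reach T(1)=4. So T(n) = 1·log_8(n) + 4 = O(log n).

Answer: O(log n)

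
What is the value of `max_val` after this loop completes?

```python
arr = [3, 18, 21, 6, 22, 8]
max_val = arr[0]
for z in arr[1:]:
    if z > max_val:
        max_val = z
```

Maximum of [3, 18, 21, 6, 22, 8]
`max_val` takes the values: 3 → 18 → 21 → 22

Answer: 22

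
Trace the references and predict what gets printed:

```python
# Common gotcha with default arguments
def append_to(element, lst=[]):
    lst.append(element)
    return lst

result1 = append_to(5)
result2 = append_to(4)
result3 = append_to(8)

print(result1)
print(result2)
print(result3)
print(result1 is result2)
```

Key concept: mutable default argument gotcha.
Step by step:
`result1 = append_to(5)` → result1 = [5]
`result2 = append_to(4)` → result1 = [5, 4] (same object as result2); result2 = [5, 4] (same object as result1)
`result3 = append_to(8)` → result1 = [5, 4, 8] (same object as result2, result3); result2 = [5, 4, 8] (same object as result1, result3); result3 = [5, 4, 8] (same object as result1, result2)
`print(result1)` → prints [5, 4, 8]
`print(result2)` → prints [5, 4, 8]
`print(result3)` → prints [5, 4, 8]
`print(result1 is result2)` → prints True

Answer:
[5, 4, 8]
[5, 4, 8]
[5, 4, 8]
True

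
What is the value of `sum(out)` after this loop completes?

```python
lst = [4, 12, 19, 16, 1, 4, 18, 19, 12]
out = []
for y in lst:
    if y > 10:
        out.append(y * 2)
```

Sum of doubled values > 10
`out` takes the values: [] → [24] → [24, 38] → [24, 38, 32] → [24, 38, 32, 36] → [24, 38, 32, 36, 38] → [24, 38, 32, 36, 38, 24]
So `sum(out)` = 192

Answer: 192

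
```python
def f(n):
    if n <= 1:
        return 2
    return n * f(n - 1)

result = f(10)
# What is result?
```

f(10) = 10 * 9 * 8 * 7 * 6 * 5 * 4 * 3 * 2 * 2 = 7257600

Answer: 7257600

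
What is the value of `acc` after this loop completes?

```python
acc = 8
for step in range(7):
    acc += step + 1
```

Start at 8, add 1 to 7 = 36
`acc` takes the values: 8 → 9 → 11 → 14 → 18 → 23 → 29 → 36

Answer: 36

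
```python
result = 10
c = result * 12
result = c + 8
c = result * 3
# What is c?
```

Trace:
`result = 10` → result = 10
`c = result * 12` → c = 120
`result = c + 8` → result = 128
`c = result * 3` → c = 384
So c = 384

Answer: 384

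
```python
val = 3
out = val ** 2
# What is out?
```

Trace:
`val = 3` → val = 3
`out = val ** 2` → out = 9
So out = 9

Answer: 9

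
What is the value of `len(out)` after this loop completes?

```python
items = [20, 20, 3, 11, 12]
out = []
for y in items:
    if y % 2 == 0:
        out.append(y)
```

Count even numbers in [20, 20, 3, 11, 12]
`out` takes the values: [] → [20] → [20, 20] → [20, 20, 12]
So `len(out)` = 3

Answer: 3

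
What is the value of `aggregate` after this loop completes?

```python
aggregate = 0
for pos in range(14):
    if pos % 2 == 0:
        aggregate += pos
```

Sum of even numbers 0 to 13
`aggregate` takes the values: 0 → 2 → 6 → 12 → 20 → 30 → 42

Answer: 42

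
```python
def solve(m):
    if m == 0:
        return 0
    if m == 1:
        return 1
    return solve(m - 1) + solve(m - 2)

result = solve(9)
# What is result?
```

Build up from base cases: solve(0)=0, solve(1)=1, solve(2)=1, solve(3)=2, solve(4)=3, solve(5)=5, solve(6)=8, ..., solve(9)=34

Answer: 34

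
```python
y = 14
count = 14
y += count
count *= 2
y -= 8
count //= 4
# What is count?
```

Trace:
`y = 14` → y = 14
`count = 14` → count = 14
`y += count` → y = 28
`count *= 2` → count = 28
`y -= 8` → y = 20
`count //= 4` → count = 7
So count = 7

Answer: 7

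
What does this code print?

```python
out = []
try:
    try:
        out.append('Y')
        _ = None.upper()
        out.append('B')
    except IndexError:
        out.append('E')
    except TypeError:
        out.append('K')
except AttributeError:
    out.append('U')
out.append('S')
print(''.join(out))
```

Execution trace: 'Y' (try body) → 'U' (outer except AttributeError) → 'S' (after the try/except). Output: YUS

Answer: YUS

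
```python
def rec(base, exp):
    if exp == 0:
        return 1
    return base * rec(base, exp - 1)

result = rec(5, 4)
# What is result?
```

rec(5, 4) = 5 * 5 * 5 * 5 = 625

Answer: 625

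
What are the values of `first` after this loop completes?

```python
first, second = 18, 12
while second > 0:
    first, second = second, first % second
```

GCD of 18 and 12
`first` takes the values: 18 → 12 → 6

Answer: 6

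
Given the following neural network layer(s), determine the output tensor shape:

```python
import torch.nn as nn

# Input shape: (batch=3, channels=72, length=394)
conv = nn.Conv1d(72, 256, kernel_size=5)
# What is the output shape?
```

Input: (3, 72, 394) -> Output: (3, 256, 390)

Answer: (3, 256, 390)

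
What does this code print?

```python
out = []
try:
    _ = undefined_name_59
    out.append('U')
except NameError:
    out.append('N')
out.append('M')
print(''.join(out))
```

Execution trace: 'N' (except NameError) → 'M' (after the try/except). Output: NM

Answer: NM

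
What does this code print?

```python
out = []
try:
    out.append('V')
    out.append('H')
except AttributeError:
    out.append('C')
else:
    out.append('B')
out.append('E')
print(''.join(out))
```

Execution trace: 'V' (try body) → 'H' (try body, no exception) → 'B' (else) → 'E' (after the try/except). Output: VHBE

Answer: VHBE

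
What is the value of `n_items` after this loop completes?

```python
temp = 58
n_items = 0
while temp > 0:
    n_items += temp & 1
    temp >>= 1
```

Count set bits in 58 (binary: 0b111010)
`n_items` takes the values: 0 → 1 → 2 → 3 → 4

Answer: 4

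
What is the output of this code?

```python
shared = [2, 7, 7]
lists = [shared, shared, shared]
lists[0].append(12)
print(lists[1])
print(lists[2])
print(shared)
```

Key concept: list of same reference.
Step by step:
`shared = [2, 7, 7]` → shared = [2, 7, 7]
`lists = [shared, shared, shared]` → lists = [[2, 7, 7], [2, 7, 7], [2, 7, 7]]
`lists[0].append(12)` → shared = [2, 7, 7, 12]; lists = [[2, 7, 7, 12], [2, 7, 7, 12], [2, 7, 7, 12]]
`print(lists[1])` → prints [2, 7, 7, 12]
`print(lists[2])` → prints [2, 7, 7, 12]
`print(shared)` → prints [2, 7, 7, 12]

Answer:
[2, 7, 7, 12]
[2, 7, 7, 12]
[2, 7, 7, 12]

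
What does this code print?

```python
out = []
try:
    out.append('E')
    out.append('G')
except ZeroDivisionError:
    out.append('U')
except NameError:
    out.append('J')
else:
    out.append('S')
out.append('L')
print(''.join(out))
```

Execution trace: 'E' (try body) → 'G' (try body, no exception) → 'S' (else) → 'L' (after the try/except). Output: EGSL

Answer: EGSL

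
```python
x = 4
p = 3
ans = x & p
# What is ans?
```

Trace:
`x = 4` → x = 4
`p = 3` → p = 3
`ans = x & p` → ans = 0
So ans = 0

Answer: 0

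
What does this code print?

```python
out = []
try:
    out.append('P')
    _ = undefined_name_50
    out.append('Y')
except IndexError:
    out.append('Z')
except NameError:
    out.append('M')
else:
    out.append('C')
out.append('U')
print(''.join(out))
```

Execution trace: 'P' (try body) → 'M' (except NameError) → 'U' (after the try/except). Output: PMU

Answer: PMU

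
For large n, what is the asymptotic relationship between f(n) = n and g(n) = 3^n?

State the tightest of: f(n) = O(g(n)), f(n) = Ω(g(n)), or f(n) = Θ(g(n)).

n vs 3^n: f(n) = O(g(n)) but not Ω(g(n)) — 3^n grows strictly faster than n.

Answer: f(n) = O(g(n)) but not Ω(g(n)) — 3^n grows strictly faster than n.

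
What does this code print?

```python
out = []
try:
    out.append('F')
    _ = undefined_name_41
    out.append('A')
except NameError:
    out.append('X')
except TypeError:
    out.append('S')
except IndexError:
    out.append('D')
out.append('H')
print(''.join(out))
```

Execution trace: 'F' (try body) → 'X' (except NameError) → 'H' (after the try/except). Output: FXH

Answer: FXH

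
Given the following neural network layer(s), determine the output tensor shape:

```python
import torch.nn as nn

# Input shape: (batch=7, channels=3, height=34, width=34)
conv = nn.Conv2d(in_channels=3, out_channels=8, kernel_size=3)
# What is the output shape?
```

Input: (7, 3, 34, 34) -> Output: (7, 8, 32, 32)

Answer: (7, 8, 32, 32)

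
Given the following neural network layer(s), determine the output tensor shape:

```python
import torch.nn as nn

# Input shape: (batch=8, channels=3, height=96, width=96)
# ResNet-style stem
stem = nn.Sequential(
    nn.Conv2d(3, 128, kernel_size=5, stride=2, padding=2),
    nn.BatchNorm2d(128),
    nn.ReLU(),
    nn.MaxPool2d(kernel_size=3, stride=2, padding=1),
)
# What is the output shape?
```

Input: (8, 3, 96, 96) -> after Conv2d 5x5 stride=2: (8, 128, 48, 48) -> Output: (8, 128, 24, 24)

Answer: (8, 128, 24, 24)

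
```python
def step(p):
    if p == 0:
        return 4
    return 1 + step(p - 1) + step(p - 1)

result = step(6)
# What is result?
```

step(p) = 1 + 2·step(p-1), step(0)=4. Closed form: (4+1)·2^6 - 1 = 319.

Answer: 319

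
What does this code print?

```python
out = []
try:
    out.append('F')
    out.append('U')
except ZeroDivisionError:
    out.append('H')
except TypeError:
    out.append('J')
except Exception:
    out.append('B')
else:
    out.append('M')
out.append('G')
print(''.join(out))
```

Execution trace: 'F' (try body) → 'U' (try body, no exception) → 'M' (else) → 'G' (after the try/except). Output: FUMG

Answer: FUMG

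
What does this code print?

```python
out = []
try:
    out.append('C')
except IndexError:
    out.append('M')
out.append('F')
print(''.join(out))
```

Execution trace: 'C' (try body, no exception) → 'F' (after the try/except). Output: CF

Answer: CF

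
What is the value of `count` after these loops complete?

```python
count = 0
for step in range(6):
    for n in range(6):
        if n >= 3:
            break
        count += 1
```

Inner breaks at 3, outer runs 6 times
`count` takes the values: 0 → 1 → 2 → 3 → 4 → 5 → 6 → 7 → 8 → 9 → 10 → 11 → 12 → 13 → 14 → 15 → 16 → 17 → 18

Answer: 18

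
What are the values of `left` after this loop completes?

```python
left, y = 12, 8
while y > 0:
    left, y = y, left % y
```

GCD of 12 and 8
`left` takes the values: 12 → 8 → 4

Answer: 4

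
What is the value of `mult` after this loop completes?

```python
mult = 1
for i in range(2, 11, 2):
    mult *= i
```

Product of even numbers 2 to 10
`mult` takes the values: 1 → 2 → 8 → 48 → 384 → 3840

Answer: 3840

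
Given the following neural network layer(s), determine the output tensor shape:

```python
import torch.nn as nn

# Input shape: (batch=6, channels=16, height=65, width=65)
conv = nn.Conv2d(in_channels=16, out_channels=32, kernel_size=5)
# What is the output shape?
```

Input: (6, 16, 65, 65) -> Output: (6, 32, 61, 61)

Answer: (6, 32, 61, 61)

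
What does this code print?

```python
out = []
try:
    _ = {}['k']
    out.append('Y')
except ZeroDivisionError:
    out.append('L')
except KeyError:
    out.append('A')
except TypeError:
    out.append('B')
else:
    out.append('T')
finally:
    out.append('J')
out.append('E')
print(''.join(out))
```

Execution trace: 'A' (except KeyError) → 'J' (finally) → 'E' (after the try/except). Output: AJE

Answer: AJE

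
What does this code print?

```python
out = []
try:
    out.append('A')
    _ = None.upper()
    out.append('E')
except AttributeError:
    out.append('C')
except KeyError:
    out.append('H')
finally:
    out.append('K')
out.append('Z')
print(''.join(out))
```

Execution trace: 'A' (try body) → 'C' (except AttributeError) → 'K' (finally) → 'Z' (after the try/except). Output: ACKZ

Answer: ACKZ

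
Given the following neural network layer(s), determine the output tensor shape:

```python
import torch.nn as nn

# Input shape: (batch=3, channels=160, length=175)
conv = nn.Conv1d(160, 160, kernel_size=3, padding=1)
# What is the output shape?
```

Input: (3, 160, 175) -> Output: (3, 160, 175)

Answer: (3, 160, 175)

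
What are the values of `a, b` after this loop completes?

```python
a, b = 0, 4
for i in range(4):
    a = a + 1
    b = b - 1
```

a goes 0→4, b goes 4→0
`a, b` takes the values: (0, 4) → (1, 4) → (1, 3) → (2, 3) → (2, 2) → (3, 2) → (3, 1) → (4, 1) → (4, 0)

Answer: 4, 0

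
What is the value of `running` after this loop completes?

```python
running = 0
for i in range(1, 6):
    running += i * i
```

Sum of squares 1² to 5² = 55
`running` takes the values: 0 → 1 → 5 → 14 → 30 → 55

Answer: 55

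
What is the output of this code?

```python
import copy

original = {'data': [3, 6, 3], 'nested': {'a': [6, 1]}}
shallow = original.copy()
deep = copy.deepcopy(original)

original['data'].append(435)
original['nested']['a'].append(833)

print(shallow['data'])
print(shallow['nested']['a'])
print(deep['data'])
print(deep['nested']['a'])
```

Key concept: comparing shallow vs deep copy.
Step by step:
`original = {'data': [3, 6, 3], 'nested': {'a': [6, 1]}}` → original = {'data': [3, 6, 3], 'nested': {'a': [6, 1]}}
`shallow = original.copy()` → shallow = {'data': [3, 6, 3], 'nested': {'a': [6, 1]}}
`deep = copy.deepcopy(original)` → deep = {'data': [3, 6, 3], 'nested': {'a': [6, 1]}}
`original['data'].append(435)` → original = {'data': [3, 6, 3, 435], 'nested': {'a': [6, 1]}}; shallow = {'data': [3, 6, 3, 435], 'nested': {'a': [6, 1]}}
`original['nested']['a'].append(833)` → original = {'data': [3, 6, 3, 435], 'nested': {'a': [6, 1, 833]}}; shallow = {'data': [3, 6, 3, 435], 'nested': {'a': [6, 1, 833]}}
`print(shallow['data'])` → prints [3, 6, 3, 435]
`print(shallow['nested']['a'])` → prints [6, 1, 833]
`print(deep['data'])` → prints [3, 6, 3]
`print(deep['nested']['a'])` → prints [6, 1]

Answer:
[3, 6, 3, 435]
[6, 1, 833]
[3, 6, 3]
[6, 1]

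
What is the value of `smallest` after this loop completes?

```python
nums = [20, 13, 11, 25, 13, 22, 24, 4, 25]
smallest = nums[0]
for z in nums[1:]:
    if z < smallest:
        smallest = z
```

Minimum of [20, 13, 11, 25, 13, 22, 24, 4, 25]
`smallest` takes the values: 20 → 13 → 11 → 4

Answer: 4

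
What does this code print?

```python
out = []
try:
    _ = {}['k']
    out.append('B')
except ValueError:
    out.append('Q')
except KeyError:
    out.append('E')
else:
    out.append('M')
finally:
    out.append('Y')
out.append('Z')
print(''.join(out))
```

Execution trace: 'E' (except KeyError) → 'Y' (finally) → 'Z' (after the try/except). Output: EYZ

Answer: EYZ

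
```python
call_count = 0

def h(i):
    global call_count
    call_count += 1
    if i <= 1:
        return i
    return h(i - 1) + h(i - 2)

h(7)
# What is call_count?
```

Calls(i) = 1 + Calls(i-1) + Calls(i-2); Calls(0)=Calls(1)=1. For i=7 this gives 41.

Answer: 41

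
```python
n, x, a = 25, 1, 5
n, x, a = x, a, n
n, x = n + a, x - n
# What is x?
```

Trace:
`n, x, a = 25, 1, 5` → n = 25; x = 1; a = 5
`n, x, a = x, a, n` → n = 1; x = 5; a = 25
`n, x = n + a, x - n` → n = 26; x = 4
So x = 4

Answer: 4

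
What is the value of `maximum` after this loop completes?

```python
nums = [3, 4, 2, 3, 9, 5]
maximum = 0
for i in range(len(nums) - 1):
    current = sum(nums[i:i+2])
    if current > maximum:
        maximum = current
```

Max sum of 2-element window in [3, 4, 2, 3, 9, 5]
`maximum` takes the values: 0 → 7 → 12 → 14

Answer: 14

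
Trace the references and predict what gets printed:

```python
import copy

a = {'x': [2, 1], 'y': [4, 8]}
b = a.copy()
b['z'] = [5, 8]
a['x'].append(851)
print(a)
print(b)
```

Key concept: shallow copy of dict with mutable values.
Step by step:
`a = {'x': [2, 1], 'y': [4, 8]}` → a = {'x': [2, 1], 'y': [4, 8]}
`b = a.copy()` → b = {'x': [2, 1], 'y': [4, 8]}
`b['z'] = [5, 8]` → b = {'x': [2, 1], 'y': [4, 8], 'z': [5, 8]}
`a['x'].append(851)` → a = {'x': [2, 1, 851], 'y': [4, 8]}; b = {'x': [2, 1, 851], 'y': [4, 8], 'z': [5, 8]}
`print(a)` → prints {'x': [2, 1, 851], 'y': [4, 8]}
`print(b)` → prints {'x': [2, 1, 851], 'y': [4, 8], 'z': [5, 8]}

Answer:
{'x': [2, 1, 851], 'y': [4, 8]}
{'x': [2, 1, 851], 'y': [4, 8], 'z': [5, 8]}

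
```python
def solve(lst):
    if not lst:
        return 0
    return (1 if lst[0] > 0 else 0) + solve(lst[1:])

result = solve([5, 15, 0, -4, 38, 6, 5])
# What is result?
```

Count of positive elements in [5, 15, 0, -4, 38, 6, 5] = 5

Answer: 5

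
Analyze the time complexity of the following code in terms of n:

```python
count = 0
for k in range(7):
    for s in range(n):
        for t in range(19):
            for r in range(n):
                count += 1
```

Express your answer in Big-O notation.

Each loop level contributes: 1 × n × 1 × n. Multiplying the contributions gives O(n^2).

Answer: O(n^2)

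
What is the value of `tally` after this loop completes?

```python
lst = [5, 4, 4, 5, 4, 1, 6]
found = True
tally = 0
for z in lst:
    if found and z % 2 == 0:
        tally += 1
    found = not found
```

Count even values at even positions
`tally` takes the values: 0 → 1 → 2 → 3

Answer: 3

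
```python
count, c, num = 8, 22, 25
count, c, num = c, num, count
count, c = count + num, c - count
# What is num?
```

Trace:
`count, c, num = 8, 22, 25` → count = 8; c = 22; num = 25
`count, c, num = c, num, count` → count = 22; c = 25; num = 8
`count, c = count + num, c - count` → count = 30; c = 3
So num = 8

Answer: 8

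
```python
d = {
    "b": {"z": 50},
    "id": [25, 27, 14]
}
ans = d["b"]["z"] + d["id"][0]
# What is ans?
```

Trace:
`d = { ...` → d = {'b': {'z': 50}, 'id': [25, 27, 14]}
`ans = d["b"]["z"] + d["id"][0]` → ans = 75
So ans = 75

Answer: 75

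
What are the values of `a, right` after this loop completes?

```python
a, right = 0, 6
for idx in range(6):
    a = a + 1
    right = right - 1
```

a goes 0→6, right goes 6→0
`a, right` takes the values: (0, 6) → (1, 6) → (1, 5) → (2, 5) → (2, 4) → (3, 4) → (3, 3) → (4, 3) → (4, 2) → (5, 2) → (5, 1) → (6, 1) → (6, 0)

Answer: 6, 0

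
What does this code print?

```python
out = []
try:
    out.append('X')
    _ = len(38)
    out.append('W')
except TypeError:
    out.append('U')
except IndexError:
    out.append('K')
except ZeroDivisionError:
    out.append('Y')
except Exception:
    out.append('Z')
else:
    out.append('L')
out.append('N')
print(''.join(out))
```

Execution trace: 'X' (try body) → 'U' (except TypeError) → 'N' (after the try/except). Output: XUN

Answer: XUN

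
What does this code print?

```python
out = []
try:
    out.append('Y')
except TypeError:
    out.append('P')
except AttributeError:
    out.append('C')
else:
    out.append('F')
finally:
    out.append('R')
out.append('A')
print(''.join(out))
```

Execution trace: 'Y' (try body, no exception) → 'F' (else) → 'R' (finally) → 'A' (after the try/except). Output: YFRA

Answer: YFRA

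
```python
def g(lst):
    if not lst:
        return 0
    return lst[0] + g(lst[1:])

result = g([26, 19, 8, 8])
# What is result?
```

26 + 19 + 8 + 8 + 0 = 61

Answer: 61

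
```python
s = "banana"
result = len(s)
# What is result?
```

Trace:
`s = "banana"` → s = 'banana'
`result = len(s)` → result = 6
So result = 6

Answer: 6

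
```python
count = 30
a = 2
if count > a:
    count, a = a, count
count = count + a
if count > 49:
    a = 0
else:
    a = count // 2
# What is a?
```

Trace:
`count = 30` → count = 30
`a = 2` → a = 2
`if count > a: ...` → count > a is True → count = 2; a = 30
`count = count + a` → count = 32
`if count > 49: ...` → count > 49 is False, take else branch → a = 16
So a = 16

Answer: 16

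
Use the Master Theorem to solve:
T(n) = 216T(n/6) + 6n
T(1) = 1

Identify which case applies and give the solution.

a=216, b=6, f(n)=6n. log_6(216) = 3. Since c=1 < 3, Case 1 applies: T(n) = Θ(n^log_b(a)) = O(n^3).

Answer: O(n^3) - Case 1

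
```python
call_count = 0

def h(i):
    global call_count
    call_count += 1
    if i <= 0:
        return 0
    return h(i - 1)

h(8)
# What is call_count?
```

Linear recursion stepping by 1: 9 calls from i=8 down to ≤0.

Answer: 9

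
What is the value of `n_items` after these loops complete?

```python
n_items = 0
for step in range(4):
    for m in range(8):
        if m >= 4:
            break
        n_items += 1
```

Inner breaks at 4, outer runs 4 times
`n_items` takes the values: 0 → 1 → 2 → 3 → 4 → 5 → 6 → 7 → 8 → 9 → 10 → 11 → 12 → 13 → 14 → 15 → 16

Answer: 16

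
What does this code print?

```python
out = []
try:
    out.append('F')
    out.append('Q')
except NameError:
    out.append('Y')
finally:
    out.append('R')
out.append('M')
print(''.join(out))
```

Execution trace: 'F' (try body) → 'Q' (try body, no exception) → 'R' (finally) → 'M' (after the try/except). Output: FQRM

Answer: FQRM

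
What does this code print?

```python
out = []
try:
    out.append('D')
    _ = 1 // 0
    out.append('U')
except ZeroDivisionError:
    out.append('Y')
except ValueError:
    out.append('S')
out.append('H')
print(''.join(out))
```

Execution trace: 'D' (try body) → 'Y' (except ZeroDivisionError) → 'H' (after the try/except). Output: DYH

Answer: DYH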